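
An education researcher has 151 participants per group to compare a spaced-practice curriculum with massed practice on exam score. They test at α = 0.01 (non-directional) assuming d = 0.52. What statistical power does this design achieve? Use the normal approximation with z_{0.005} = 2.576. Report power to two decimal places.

For two equal groups, power = Φ(d·√(n/2) − z_{α/2}).
d·√(n/2) = 0.52 × √(151/2) = 0.52 × 8.689 = 4.518.
z_β = 4.518 − 2.576 = 1.942.
Power = Φ(1.942) = 0.974.

power ≈ 0.97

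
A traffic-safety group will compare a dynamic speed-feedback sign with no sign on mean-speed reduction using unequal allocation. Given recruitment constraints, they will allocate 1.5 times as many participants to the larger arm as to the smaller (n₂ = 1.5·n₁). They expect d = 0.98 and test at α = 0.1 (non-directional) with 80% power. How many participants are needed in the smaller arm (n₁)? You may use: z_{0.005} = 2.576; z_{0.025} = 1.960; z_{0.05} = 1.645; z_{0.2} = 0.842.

n₁ = 11

With allocation ratio k = n₂/n₁ = 1.5, Var(x̄₁−x̄₂) = σ²(1/n₁ + 1/(k·n₁)) = σ²·(k+1)/(k·n₁).
So n₁ = (1 + 1/k)·((z_{α/2} + z_β)/d)² = 1.667 × (2.487/0.98)².
n₁ = 1.667 × 6.44 = 10.7.
Round up: n₁ = 11, giving n₂ = ⌈1.5 × 11⌉ = ⌈16.5⌉ = 17.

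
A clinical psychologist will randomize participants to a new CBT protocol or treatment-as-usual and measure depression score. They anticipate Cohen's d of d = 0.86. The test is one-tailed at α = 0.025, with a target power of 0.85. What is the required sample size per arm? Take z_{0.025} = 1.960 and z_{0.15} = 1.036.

For two independent groups with equal n: n = 2·((z_{α} + z_β) / d)².
z_{α} + z_β = 1.960 + 1.036 = 2.996.
n = 2 × (2.996 / 0.86)² = 2 × 3.484² = 2 × 12.14 = 24.3.
Round up to the next whole participant.

n = 25 per group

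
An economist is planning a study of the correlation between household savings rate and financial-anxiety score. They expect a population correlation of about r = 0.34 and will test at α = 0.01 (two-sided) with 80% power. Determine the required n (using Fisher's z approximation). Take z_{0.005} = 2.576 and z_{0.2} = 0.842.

Fisher's z: C = ½·ln((1+r)/(1−r)) = ½·ln(2.0303) = 0.3541.
n = ((z_{α/2} + z_β)/C)² + 3.
(2.576 + 0.842) / 0.3541 = 3.418 / 0.3541 = 9.653.
n = 9.653² + 3 = 93.17 + 3 = 96.2.
Round up.

n = 97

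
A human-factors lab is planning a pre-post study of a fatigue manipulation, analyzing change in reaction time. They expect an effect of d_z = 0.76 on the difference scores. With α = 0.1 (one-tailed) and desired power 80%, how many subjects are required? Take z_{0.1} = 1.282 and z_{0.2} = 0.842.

n = 8 pairs

For a paired (one-sample on differences) test: n = ((z_{α} + z_β) / d)².
z_{α} + z_β = 1.282 + 0.842 = 2.124.
n = (2.124 / 0.76)² = 2.795² = 7.81.
Round up.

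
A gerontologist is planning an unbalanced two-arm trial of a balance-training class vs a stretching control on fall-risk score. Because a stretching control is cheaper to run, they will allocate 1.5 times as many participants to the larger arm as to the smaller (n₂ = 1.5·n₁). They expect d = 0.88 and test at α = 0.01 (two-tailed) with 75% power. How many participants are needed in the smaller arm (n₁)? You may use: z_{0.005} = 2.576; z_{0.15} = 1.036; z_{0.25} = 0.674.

With allocation ratio k = n₂/n₁ = 1.5, Var(x̄₁−x̄₂) = σ²(1/n₁ + 1/(k·n₁)) = σ²·(k+1)/(k·n₁).
So n₁ = (1 + 1/k)·((z_{α/2} + z_β)/d)² = 1.667 × (3.250/0.88)².
n₁ = 1.667 × 13.64 = 22.7.
Round up: n₁ = 23, giving n₂ = ⌈1.5 × 23⌉ = ⌈34.5⌉ = 35.

n₁ = 23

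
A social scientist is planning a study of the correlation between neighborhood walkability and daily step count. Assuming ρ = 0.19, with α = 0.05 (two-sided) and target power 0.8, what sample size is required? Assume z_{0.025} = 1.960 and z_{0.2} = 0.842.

n = 216

Fisher's z: C = ½·ln((1+r)/(1−r)) = ½·ln(1.4691) = 0.1923.
n = ((z_{α/2} + z_β)/C)² + 3.
(1.960 + 0.842) / 0.1923 = 2.802 / 0.1923 = 14.571.
n = 14.571² + 3 = 212.31 + 3 = 215.3.
Round up.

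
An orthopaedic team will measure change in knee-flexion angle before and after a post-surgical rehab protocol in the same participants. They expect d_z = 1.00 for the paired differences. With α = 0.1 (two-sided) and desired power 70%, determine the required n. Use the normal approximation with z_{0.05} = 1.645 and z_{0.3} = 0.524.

n = 5 pairs

For a paired (one-sample on differences) test: n = ((z_{α/2} + z_β) / d)².
z_{α/2} + z_β = 1.645 + 0.524 = 2.169.
n = (2.169 / 1.00)² = 2.169² = 4.70.
Round up.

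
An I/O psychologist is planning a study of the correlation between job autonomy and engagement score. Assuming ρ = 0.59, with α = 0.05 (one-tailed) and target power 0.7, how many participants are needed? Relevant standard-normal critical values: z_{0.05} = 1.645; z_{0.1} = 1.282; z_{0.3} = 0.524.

Fisher's z: C = ½·ln((1+r)/(1−r)) = ½·ln(3.8780) = 0.6777.
n = ((z_{α} + z_β)/C)² + 3.
(1.645 + 0.524) / 0.6777 = 2.169 / 0.6777 = 3.201.
n = 3.201² + 3 = 10.24 + 3 = 13.2.
Round up.

n = 14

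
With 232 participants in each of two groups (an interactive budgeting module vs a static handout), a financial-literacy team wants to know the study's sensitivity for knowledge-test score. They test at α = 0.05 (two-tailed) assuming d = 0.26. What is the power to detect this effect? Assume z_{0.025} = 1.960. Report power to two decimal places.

power ≈ 0.80

For two equal groups, power = Φ(d·√(n/2) − z_{α/2}).
d·√(n/2) = 0.26 × √(232/2) = 0.26 × 10.770 = 2.800.
z_β = 2.800 − 1.960 = 0.840.
Power = Φ(0.840) = 0.800.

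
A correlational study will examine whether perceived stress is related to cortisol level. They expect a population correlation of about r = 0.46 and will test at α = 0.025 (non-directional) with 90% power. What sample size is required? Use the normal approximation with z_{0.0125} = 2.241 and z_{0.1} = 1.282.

Fisher's z: C = ½·ln((1+r)/(1−r)) = ½·ln(2.7037) = 0.4973.
n = ((z_{α/2} + z_β)/C)² + 3.
(2.241 + 1.282) / 0.4973 = 3.523 / 0.4973 = 7.084.
n = 7.084² + 3 = 50.19 + 3 = 53.2.
Round up.

n = 54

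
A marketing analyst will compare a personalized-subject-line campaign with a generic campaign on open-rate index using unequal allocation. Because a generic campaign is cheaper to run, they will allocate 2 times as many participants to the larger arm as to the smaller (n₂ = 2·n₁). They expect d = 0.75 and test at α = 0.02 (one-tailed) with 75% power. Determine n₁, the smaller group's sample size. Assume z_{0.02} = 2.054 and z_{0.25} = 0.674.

With allocation ratio k = n₂/n₁ = 2, Var(x̄₁−x̄₂) = σ²(1/n₁ + 1/(k·n₁)) = σ²·(k+1)/(k·n₁).
So n₁ = (1 + 1/k)·((z_{α} + z_β)/d)² = 1.500 × (2.728/0.75)².
n₁ = 1.500 × 13.23 = 19.8.
Round up: n₁ = 20, giving n₂ = 2 × 20 = 40.

n₁ = 20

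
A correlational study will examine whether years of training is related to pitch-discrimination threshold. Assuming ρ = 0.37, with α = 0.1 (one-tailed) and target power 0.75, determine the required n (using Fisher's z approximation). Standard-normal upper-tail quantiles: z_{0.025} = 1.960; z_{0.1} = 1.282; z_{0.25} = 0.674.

n = 29

Fisher's z: C = ½·ln((1+r)/(1−r)) = ½·ln(2.1746) = 0.3884.
n = ((z_{α} + z_β)/C)² + 3.
(1.282 + 0.674) / 0.3884 = 1.956 / 0.3884 = 5.036.
n = 5.036² + 3 = 25.36 + 3 = 28.4.
Round up.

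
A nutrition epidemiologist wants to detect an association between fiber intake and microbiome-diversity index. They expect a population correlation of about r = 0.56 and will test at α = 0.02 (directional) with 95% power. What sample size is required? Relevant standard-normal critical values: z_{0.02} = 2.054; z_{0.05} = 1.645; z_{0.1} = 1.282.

n = 38

Fisher's z: C = ½·ln((1+r)/(1−r)) = ½·ln(3.5455) = 0.6328.
n = ((z_{α} + z_β)/C)² + 3.
(2.054 + 1.645) / 0.6328 = 3.699 / 0.6328 = 5.845.
n = 5.845² + 3 = 34.17 + 3 = 37.2.
Round up.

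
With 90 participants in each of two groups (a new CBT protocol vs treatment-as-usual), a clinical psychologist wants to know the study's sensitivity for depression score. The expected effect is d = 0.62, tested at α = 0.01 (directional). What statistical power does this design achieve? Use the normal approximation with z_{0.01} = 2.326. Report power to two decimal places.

power ≈ 0.97

For two equal groups, power = Φ(d·√(n/2) − z_{α}).
d·√(n/2) = 0.62 × √(90/2) = 0.62 × 6.708 = 4.159.
z_β = 4.159 − 2.326 = 1.833.
Power = Φ(1.833) = 0.967.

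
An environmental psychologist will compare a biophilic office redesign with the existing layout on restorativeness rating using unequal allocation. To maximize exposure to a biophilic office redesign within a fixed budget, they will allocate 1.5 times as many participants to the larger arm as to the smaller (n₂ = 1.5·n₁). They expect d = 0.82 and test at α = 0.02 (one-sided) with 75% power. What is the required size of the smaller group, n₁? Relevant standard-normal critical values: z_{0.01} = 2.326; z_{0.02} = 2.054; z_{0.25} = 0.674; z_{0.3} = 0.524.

n₁ = 19

With allocation ratio k = n₂/n₁ = 1.5, Var(x̄₁−x̄₂) = σ²(1/n₁ + 1/(k·n₁)) = σ²·(k+1)/(k·n₁).
So n₁ = (1 + 1/k)·((z_{α} + z_β)/d)² = 1.667 × (2.728/0.82)².
n₁ = 1.667 × 11.07 = 18.4.
Round up: n₁ = 19, giving n₂ = ⌈1.5 × 19⌉ = ⌈28.5⌉ = 29.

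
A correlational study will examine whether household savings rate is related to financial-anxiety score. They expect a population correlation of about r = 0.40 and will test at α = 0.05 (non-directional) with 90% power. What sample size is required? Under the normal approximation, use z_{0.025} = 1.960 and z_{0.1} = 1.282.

n = 62

Fisher's z: C = ½·ln((1+r)/(1−r)) = ½·ln(2.3333) = 0.4236.
n = ((z_{α/2} + z_β)/C)² + 3.
(1.960 + 1.282) / 0.4236 = 3.242 / 0.4236 = 7.653.
n = 7.653² + 3 = 58.58 + 3 = 61.6.
Round up.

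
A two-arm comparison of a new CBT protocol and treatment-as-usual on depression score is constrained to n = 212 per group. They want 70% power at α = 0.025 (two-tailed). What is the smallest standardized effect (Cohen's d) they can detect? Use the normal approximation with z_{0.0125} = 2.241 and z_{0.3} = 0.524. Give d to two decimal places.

d_min ≈ 0.27

For two independent groups of n = 212 each: d_min = (z_{α/2} + z_β)·√(2/n).
z-sum = 2.241 + 0.524 = 2.765.
d_min = 2.765 × √(2/212) = 2.765 × 0.0971 = 0.269.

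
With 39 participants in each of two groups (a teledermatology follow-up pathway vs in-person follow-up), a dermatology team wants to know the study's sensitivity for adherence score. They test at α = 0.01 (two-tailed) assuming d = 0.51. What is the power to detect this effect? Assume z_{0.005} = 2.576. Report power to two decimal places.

power ≈ 0.37

For two equal groups, power = Φ(d·√(n/2) − z_{α/2}).
d·√(n/2) = 0.51 × √(39/2) = 0.51 × 4.416 = 2.252.
z_β = 2.252 − 2.576 = -0.324.
Power = Φ(-0.324) = 0.373.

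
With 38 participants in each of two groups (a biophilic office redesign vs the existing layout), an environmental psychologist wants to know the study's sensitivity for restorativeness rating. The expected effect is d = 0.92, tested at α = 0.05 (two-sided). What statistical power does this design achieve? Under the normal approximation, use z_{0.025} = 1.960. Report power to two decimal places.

power ≈ 0.98

For two equal groups, power = Φ(d·√(n/2) − z_{α/2}).
d·√(n/2) = 0.92 × √(38/2) = 0.92 × 4.359 = 4.010.
z_β = 4.010 − 1.960 = 2.050.
Power = Φ(2.050) = 0.980.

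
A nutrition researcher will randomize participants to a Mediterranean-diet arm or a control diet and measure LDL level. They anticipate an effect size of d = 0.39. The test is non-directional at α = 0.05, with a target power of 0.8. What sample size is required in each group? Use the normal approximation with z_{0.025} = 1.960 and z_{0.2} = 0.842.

n = 104 per group

For two independent groups with equal n: n = 2·((z_{α/2} + z_β) / d)².
z_{α/2} + z_β = 1.960 + 0.842 = 2.802.
n = 2 × (2.802 / 0.39)² = 2 × 7.185² = 2 × 51.62 = 103.2.
Round up to the next whole participant.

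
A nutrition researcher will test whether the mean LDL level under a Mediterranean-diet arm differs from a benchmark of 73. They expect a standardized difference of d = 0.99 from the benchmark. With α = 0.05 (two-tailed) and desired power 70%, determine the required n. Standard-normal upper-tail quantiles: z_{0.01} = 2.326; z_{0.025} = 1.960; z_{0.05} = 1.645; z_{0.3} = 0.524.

n = 7

For a one-sample test: n = ((z_{α/2} + z_β) / d)².
z_{α/2} + z_β = 1.960 + 0.524 = 2.484.
n = (2.484 / 0.99)² = 2.509² = 6.30.
Round up.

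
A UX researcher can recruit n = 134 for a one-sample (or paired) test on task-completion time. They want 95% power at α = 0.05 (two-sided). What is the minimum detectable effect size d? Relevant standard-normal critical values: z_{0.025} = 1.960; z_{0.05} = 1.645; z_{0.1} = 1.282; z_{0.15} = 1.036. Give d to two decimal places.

For a single sample (or paired design) of n = 134: d_min = (z_{α/2} + z_β)/√n.
z-sum = 1.960 + 1.645 = 3.605.
d_min = 3.605 / √134 = 3.605 / 11.576 = 0.311.

d_min ≈ 0.31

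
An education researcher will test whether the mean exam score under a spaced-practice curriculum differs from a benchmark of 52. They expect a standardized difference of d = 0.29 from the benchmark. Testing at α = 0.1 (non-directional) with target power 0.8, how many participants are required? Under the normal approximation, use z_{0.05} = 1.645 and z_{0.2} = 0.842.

For a one-sample test: n = ((z_{α/2} + z_β) / d)².
z_{α/2} + z_β = 1.645 + 0.842 = 2.487.
n = (2.487 / 0.29)² = 8.576² = 73.55.
Round up.

n = 74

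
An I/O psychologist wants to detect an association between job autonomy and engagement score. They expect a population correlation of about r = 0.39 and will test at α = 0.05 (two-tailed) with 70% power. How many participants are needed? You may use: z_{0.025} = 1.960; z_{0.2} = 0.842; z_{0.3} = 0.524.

n = 40

Fisher's z: C = ½·ln((1+r)/(1−r)) = ½·ln(2.2787) = 0.4118.
n = ((z_{α/2} + z_β)/C)² + 3.
(1.960 + 0.524) / 0.4118 = 2.484 / 0.4118 = 6.032.
n = 6.032² + 3 = 36.39 + 3 = 39.4.
Round up.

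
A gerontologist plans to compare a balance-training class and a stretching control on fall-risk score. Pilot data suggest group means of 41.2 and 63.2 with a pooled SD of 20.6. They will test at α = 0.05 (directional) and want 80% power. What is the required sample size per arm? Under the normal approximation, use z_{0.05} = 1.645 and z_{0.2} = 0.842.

n = 11 per group

Cohen's d = |M₁ − M₂| / SD_pooled = |41.2 − 63.2| / 20.6 = 22.0 / 20.6 = 1.068.
For two independent groups with equal n: n = 2·((z_{α} + z_β) / d)².
z_{α} + z_β = 1.645 + 0.842 = 2.487.
n = 2 × (2.487 / 1.068)² = 2 × 2.329² = 2 × 5.42 = 10.8.
Round up to the next whole participant.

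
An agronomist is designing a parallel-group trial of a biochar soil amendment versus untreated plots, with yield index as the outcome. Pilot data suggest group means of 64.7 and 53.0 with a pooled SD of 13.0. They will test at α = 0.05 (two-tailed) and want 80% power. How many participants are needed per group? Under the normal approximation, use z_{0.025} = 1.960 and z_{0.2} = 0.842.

Cohen's d = |M₁ − M₂| / SD_pooled = |64.7 − 53.0| / 13.0 = 11.7 / 13.0 = 0.900.
For two independent groups with equal n: n = 2·((z_{α/2} + z_β) / d)².
z_{α/2} + z_β = 1.960 + 0.842 = 2.802.
n = 2 × (2.802 / 0.900)² = 2 × 3.113² = 2 × 9.69 = 19.4.
Round up to the next whole participant.

n = 20 per group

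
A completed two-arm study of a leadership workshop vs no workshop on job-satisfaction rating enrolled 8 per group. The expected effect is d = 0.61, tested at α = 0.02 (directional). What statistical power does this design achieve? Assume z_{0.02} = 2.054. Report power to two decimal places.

For two equal groups, power = Φ(d·√(n/2) − z_{α}).
d·√(n/2) = 0.61 × √(8/2) = 0.61 × 2.000 = 1.220.
z_β = 1.220 − 2.054 = -0.834.
Power = Φ(-0.834) = 0.202.

power ≈ 0.20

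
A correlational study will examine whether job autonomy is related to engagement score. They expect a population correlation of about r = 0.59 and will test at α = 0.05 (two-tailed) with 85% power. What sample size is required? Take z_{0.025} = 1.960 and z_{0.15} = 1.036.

Fisher's z: C = ½·ln((1+r)/(1−r)) = ½·ln(3.8780) = 0.6777.
n = ((z_{α/2} + z_β)/C)² + 3.
(1.960 + 1.036) / 0.6777 = 2.996 / 0.6777 = 4.421.
n = 4.421² + 3 = 19.54 + 3 = 22.5.
Round up.

n = 23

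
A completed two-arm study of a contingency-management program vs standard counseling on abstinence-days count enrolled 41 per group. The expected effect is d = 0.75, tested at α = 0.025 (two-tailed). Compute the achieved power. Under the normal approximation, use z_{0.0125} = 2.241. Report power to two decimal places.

power ≈ 0.88

For two equal groups, power = Φ(d·√(n/2) − z_{α/2}).
d·√(n/2) = 0.75 × √(41/2) = 0.75 × 4.528 = 3.396.
z_β = 3.396 − 2.241 = 1.155.
Power = Φ(1.155) = 0.876.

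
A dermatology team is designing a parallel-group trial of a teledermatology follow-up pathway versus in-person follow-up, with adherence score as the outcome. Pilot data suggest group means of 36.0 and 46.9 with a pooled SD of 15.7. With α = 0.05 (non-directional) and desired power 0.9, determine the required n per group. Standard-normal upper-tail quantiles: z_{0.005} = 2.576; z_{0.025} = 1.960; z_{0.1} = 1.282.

n = 44 per group

Cohen's d = |M₁ − M₂| / SD_pooled = |36.0 − 46.9| / 15.7 = 10.9 / 15.7 = 0.694.
For two independent groups with equal n: n = 2·((z_{α/2} + z_β) / d)².
z_{α/2} + z_β = 1.960 + 1.282 = 3.242.
n = 2 × (3.242 / 0.694)² = 2 × 4.671² = 2 × 21.82 = 43.6.
Round up to the next whole participant.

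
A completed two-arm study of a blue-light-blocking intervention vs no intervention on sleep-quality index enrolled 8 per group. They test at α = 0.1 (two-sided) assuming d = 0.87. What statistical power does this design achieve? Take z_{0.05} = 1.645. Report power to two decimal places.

power ≈ 0.54

For two equal groups, power = Φ(d·√(n/2) − z_{α/2}).
d·√(n/2) = 0.87 × √(8/2) = 0.87 × 2.000 = 1.740.
z_β = 1.740 − 1.645 = 0.095.
Power = Φ(0.095) = 0.538.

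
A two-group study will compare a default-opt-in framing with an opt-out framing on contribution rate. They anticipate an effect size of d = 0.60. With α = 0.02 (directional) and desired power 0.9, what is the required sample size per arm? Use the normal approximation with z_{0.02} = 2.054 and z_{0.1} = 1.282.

n = 62 per group

For two independent groups with equal n: n = 2·((z_{α} + z_β) / d)².
z_{α} + z_β = 2.054 + 1.282 = 3.336.
n = 2 × (3.336 / 0.60)² = 2 × 5.560² = 2 × 30.91 = 61.8.
Round up to the next whole participant.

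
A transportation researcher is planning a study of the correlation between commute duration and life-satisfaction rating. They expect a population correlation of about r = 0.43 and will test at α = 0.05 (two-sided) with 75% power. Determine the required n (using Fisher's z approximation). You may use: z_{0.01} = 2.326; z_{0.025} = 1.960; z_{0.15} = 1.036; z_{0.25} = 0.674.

Fisher's z: C = ½·ln((1+r)/(1−r)) = ½·ln(2.5088) = 0.4599.
n = ((z_{α/2} + z_β)/C)² + 3.
(1.960 + 0.674) / 0.4599 = 2.634 / 0.4599 = 5.727.
n = 5.727² + 3 = 32.80 + 3 = 35.8.
Round up.

n = 36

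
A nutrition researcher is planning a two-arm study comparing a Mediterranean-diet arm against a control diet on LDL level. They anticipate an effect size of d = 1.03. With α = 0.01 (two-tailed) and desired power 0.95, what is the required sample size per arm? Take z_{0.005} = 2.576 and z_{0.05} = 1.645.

n = 34 per group

For two independent groups with equal n: n = 2·((z_{α/2} + z_β) / d)².
z_{α/2} + z_β = 2.576 + 1.645 = 4.221.
n = 2 × (4.221 / 1.03)² = 2 × 4.098² = 2 × 16.79 = 33.6.
Round up to the next whole participant.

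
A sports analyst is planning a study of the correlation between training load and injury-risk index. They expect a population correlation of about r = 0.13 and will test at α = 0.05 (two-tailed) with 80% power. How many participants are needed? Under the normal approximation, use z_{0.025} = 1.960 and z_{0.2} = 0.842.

Fisher's z: C = ½·ln((1+r)/(1−r)) = ½·ln(1.2989) = 0.1307.
n = ((z_{α/2} + z_β)/C)² + 3.
(1.960 + 0.842) / 0.1307 = 2.802 / 0.1307 = 21.438.
n = 21.438² + 3 = 459.61 + 3 = 462.6.
Round up.

n = 463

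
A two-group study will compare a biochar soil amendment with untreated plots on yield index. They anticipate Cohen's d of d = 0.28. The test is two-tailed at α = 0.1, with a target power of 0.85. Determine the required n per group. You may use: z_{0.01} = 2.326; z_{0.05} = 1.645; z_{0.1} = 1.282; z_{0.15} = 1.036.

For two independent groups with equal n: n = 2·((z_{α/2} + z_β) / d)².
z_{α/2} + z_β = 1.645 + 1.036 = 2.681.
n = 2 × (2.681 / 0.28)² = 2 × 9.575² = 2 × 91.68 = 183.4.
Round up to the next whole participant.

n = 184 per group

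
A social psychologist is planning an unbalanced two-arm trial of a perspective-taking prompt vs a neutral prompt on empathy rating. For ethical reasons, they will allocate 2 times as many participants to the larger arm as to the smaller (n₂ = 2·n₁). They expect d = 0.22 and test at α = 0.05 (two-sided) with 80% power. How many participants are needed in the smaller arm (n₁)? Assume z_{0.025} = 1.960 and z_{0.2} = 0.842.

n₁ = 244

With allocation ratio k = n₂/n₁ = 2, Var(x̄₁−x̄₂) = σ²(1/n₁ + 1/(k·n₁)) = σ²·(k+1)/(k·n₁).
So n₁ = (1 + 1/k)·((z_{α/2} + z_β)/d)² = 1.500 × (2.802/0.22)².
n₁ = 1.500 × 162.21 = 243.3.
Round up: n₁ = 244, giving n₂ = 2 × 244 = 488.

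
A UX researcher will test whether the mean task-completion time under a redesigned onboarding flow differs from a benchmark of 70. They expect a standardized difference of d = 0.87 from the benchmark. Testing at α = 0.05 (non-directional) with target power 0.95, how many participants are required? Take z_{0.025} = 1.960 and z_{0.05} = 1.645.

n = 18

For a one-sample test: n = ((z_{α/2} + z_β) / d)².
z_{α/2} + z_β = 1.960 + 1.645 = 3.605.
n = (3.605 / 0.87)² = 4.144² = 17.17.
Round up.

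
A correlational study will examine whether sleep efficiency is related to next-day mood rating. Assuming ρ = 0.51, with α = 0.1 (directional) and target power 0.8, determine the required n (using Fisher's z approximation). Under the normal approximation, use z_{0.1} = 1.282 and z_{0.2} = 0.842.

n = 18

Fisher's z: C = ½·ln((1+r)/(1−r)) = ½·ln(3.0816) = 0.5627.
n = ((z_{α} + z_β)/C)² + 3.
(1.282 + 0.842) / 0.5627 = 2.124 / 0.5627 = 3.775.
n = 3.775² + 3 = 14.25 + 3 = 17.2.
Round up.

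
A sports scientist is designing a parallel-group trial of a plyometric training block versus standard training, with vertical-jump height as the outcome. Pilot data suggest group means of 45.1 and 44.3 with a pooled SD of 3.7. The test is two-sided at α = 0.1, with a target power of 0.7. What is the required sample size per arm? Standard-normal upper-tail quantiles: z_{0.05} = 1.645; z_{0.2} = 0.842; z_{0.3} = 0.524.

Cohen's d = |M₁ − M₂| / SD_pooled = |45.1 − 44.3| / 3.7 = 0.8 / 3.7 = 0.216.
For two independent groups with equal n: n = 2·((z_{α/2} + z_β) / d)².
z_{α/2} + z_β = 1.645 + 0.524 = 2.169.
n = 2 × (2.169 / 0.216)² = 2 × 10.042² = 2 × 100.84 = 201.7.
Round up to the next whole participant.

n = 202 per group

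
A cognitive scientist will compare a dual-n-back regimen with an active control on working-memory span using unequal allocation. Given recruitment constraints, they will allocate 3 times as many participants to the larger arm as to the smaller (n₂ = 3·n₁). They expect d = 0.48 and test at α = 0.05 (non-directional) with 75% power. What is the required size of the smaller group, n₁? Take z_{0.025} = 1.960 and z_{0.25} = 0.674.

n₁ = 41

With allocation ratio k = n₂/n₁ = 3, Var(x̄₁−x̄₂) = σ²(1/n₁ + 1/(k·n₁)) = σ²·(k+1)/(k·n₁).
So n₁ = (1 + 1/k)·((z_{α/2} + z_β)/d)² = 1.333 × (2.634/0.48)².
n₁ = 1.333 × 30.11 = 40.2.
Round up: n₁ = 41, giving n₂ = 3 × 41 = 123.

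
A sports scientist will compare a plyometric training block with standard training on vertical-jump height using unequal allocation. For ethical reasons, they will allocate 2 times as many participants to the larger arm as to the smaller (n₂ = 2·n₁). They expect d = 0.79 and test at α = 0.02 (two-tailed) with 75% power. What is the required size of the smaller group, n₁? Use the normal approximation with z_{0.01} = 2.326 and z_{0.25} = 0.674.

With allocation ratio k = n₂/n₁ = 2, Var(x̄₁−x̄₂) = σ²(1/n₁ + 1/(k·n₁)) = σ²·(k+1)/(k·n₁).
So n₁ = (1 + 1/k)·((z_{α/2} + z_β)/d)² = 1.500 × (3.000/0.79)².
n₁ = 1.500 × 14.42 = 21.6.
Round up: n₁ = 22, giving n₂ = 2 × 22 = 44.

n₁ = 22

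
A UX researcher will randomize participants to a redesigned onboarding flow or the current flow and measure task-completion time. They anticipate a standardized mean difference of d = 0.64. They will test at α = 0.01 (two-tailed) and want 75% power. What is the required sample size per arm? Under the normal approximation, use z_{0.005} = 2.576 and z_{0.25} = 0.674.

n = 52 per group

For two independent groups with equal n: n = 2·((z_{α/2} + z_β) / d)².
z_{α/2} + z_β = 2.576 + 0.674 = 3.250.
n = 2 × (3.250 / 0.64)² = 2 × 5.078² = 2 × 25.79 = 51.6.
Round up to the next whole participant.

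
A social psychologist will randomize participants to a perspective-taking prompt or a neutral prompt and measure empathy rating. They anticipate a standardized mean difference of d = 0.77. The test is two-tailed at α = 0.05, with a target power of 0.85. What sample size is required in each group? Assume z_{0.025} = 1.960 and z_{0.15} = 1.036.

For two independent groups with equal n: n = 2·((z_{α/2} + z_β) / d)².
z_{α/2} + z_β = 1.960 + 1.036 = 2.996.
n = 2 × (2.996 / 0.77)² = 2 × 3.891² = 2 × 15.14 = 30.3.
Round up to the next whole participant.

n = 31 per group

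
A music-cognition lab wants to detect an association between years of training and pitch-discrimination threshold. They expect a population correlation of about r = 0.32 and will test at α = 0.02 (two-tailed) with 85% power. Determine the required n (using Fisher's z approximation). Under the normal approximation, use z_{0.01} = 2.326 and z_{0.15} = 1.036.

n = 106

Fisher's z: C = ½·ln((1+r)/(1−r)) = ½·ln(1.9412) = 0.3316.
n = ((z_{α/2} + z_β)/C)² + 3.
(2.326 + 1.036) / 0.3316 = 3.362 / 0.3316 = 10.139.
n = 10.139² + 3 = 102.79 + 3 = 105.8.
Round up.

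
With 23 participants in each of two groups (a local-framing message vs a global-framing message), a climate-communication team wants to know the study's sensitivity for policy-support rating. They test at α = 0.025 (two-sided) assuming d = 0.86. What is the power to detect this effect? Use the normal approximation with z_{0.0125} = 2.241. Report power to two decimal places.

For two equal groups, power = Φ(d·√(n/2) − z_{α/2}).
d·√(n/2) = 0.86 × √(23/2) = 0.86 × 3.391 = 2.916.
z_β = 2.916 − 2.241 = 0.675.
Power = Φ(0.675) = 0.750.

power ≈ 0.75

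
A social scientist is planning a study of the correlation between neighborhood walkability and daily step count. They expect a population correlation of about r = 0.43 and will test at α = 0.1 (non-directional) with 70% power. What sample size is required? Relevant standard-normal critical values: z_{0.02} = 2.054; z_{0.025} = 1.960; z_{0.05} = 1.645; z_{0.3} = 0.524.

n = 26

Fisher's z: C = ½·ln((1+r)/(1−r)) = ½·ln(2.5088) = 0.4599.
n = ((z_{α/2} + z_β)/C)² + 3.
(1.645 + 0.524) / 0.4599 = 2.169 / 0.4599 = 4.716.
n = 4.716² + 3 = 22.24 + 3 = 25.2.
Round up.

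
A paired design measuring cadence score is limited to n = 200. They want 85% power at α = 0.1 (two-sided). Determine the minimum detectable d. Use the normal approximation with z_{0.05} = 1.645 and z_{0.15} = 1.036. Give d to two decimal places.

d_min ≈ 0.19

For a single sample (or paired design) of n = 200: d_min = (z_{α/2} + z_β)/√n.
z-sum = 1.645 + 1.036 = 2.681.
d_min = 2.681 / √200 = 2.681 / 14.142 = 0.190.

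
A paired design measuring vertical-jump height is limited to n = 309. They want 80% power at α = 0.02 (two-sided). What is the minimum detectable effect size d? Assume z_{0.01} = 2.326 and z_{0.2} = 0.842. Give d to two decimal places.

d_min ≈ 0.18

For a single sample (or paired design) of n = 309: d_min = (z_{α/2} + z_β)/√n.
z-sum = 2.326 + 0.842 = 3.168.
d_min = 3.168 / √309 = 3.168 / 17.578 = 0.180.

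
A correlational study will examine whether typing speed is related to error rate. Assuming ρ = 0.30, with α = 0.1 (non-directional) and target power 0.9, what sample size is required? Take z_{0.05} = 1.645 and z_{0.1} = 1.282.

n = 93

Fisher's z: C = ½·ln((1+r)/(1−r)) = ½·ln(1.8571) = 0.3095.
n = ((z_{α/2} + z_β)/C)² + 3.
(1.645 + 1.282) / 0.3095 = 2.927 / 0.3095 = 9.457.
n = 9.457² + 3 = 89.44 + 3 = 92.4.
Round up.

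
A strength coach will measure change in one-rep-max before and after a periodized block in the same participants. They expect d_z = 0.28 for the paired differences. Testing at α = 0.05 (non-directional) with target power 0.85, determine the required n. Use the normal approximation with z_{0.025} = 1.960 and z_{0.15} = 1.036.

For a paired (one-sample on differences) test: n = ((z_{α/2} + z_β) / d)².
z_{α/2} + z_β = 1.960 + 1.036 = 2.996.
n = (2.996 / 0.28)² = 10.700² = 114.49.
Round up.

n = 115 pairs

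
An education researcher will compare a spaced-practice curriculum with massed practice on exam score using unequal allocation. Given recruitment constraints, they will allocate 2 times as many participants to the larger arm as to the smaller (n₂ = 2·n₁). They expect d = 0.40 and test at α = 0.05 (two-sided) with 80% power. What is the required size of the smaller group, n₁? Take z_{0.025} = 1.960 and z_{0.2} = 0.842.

n₁ = 74

With allocation ratio k = n₂/n₁ = 2, Var(x̄₁−x̄₂) = σ²(1/n₁ + 1/(k·n₁)) = σ²·(k+1)/(k·n₁).
So n₁ = (1 + 1/k)·((z_{α/2} + z_β)/d)² = 1.500 × (2.802/0.40)².
n₁ = 1.500 × 49.07 = 73.6.
Round up: n₁ = 74, giving n₂ = 2 × 74 = 148.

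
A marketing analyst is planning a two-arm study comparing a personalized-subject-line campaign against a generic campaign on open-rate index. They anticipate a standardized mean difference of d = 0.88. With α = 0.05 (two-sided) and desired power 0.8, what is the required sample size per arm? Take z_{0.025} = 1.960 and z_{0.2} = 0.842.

For two independent groups with equal n: n = 2·((z_{α/2} + z_β) / d)².
z_{α/2} + z_β = 1.960 + 0.842 = 2.802.
n = 2 × (2.802 / 0.88)² = 2 × 3.184² = 2 × 10.14 = 20.3.
Round up to the next whole participant.

n = 21 per group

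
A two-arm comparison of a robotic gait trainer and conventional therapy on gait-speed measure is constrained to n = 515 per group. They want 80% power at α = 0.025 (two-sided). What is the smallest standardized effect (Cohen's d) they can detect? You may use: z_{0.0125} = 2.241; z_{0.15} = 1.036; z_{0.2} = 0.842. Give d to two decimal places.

For two independent groups of n = 515 each: d_min = (z_{α/2} + z_β)·√(2/n).
z-sum = 2.241 + 0.842 = 3.083.
d_min = 3.083 × √(2/515) = 3.083 × 0.0623 = 0.192.

d_min ≈ 0.19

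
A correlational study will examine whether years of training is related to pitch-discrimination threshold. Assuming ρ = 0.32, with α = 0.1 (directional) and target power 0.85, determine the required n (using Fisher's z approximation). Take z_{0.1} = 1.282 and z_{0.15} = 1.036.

Fisher's z: C = ½·ln((1+r)/(1−r)) = ½·ln(1.9412) = 0.3316.
n = ((z_{α} + z_β)/C)² + 3.
(1.282 + 1.036) / 0.3316 = 2.318 / 0.3316 = 6.990.
n = 6.990² + 3 = 48.86 + 3 = 51.9.
Round up.

n = 52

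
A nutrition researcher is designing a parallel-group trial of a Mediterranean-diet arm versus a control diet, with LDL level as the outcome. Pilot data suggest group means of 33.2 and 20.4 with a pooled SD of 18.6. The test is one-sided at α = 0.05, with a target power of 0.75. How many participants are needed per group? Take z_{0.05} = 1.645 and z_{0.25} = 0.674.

n = 23 per group

Cohen's d = |M₁ − M₂| / SD_pooled = |33.2 − 20.4| / 18.6 = 12.8 / 18.6 = 0.688.
For two independent groups with equal n: n = 2·((z_{α} + z_β) / d)².
z_{α} + z_β = 1.645 + 0.674 = 2.319.
n = 2 × (2.319 / 0.688)² = 2 × 3.371² = 2 × 11.36 = 22.7.
Round up to the next whole participant.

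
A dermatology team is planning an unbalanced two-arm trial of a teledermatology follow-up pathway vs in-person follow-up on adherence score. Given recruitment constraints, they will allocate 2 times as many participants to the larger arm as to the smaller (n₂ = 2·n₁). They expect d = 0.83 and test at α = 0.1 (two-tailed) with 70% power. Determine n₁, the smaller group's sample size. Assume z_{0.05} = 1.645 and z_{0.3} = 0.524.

With allocation ratio k = n₂/n₁ = 2, Var(x̄₁−x̄₂) = σ²(1/n₁ + 1/(k·n₁)) = σ²·(k+1)/(k·n₁).
So n₁ = (1 + 1/k)·((z_{α/2} + z_β)/d)² = 1.500 × (2.169/0.83)².
n₁ = 1.500 × 6.83 = 10.2.
Round up: n₁ = 11, giving n₂ = 2 × 11 = 22.

n₁ = 11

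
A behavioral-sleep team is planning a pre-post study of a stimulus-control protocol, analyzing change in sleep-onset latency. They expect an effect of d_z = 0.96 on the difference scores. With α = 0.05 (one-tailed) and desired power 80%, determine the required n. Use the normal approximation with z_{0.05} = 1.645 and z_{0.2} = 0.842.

n = 7 pairs

For a paired (one-sample on differences) test: n = ((z_{α} + z_β) / d)².
z_{α} + z_β = 1.645 + 0.842 = 2.487.
n = (2.487 / 0.96)² = 2.591² = 6.71.
Round up.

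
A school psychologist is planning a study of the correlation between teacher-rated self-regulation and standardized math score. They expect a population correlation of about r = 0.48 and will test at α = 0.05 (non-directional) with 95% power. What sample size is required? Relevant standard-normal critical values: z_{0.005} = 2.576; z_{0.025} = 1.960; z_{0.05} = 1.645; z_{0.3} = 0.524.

Fisher's z: C = ½·ln((1+r)/(1−r)) = ½·ln(2.8462) = 0.5230.
n = ((z_{α/2} + z_β)/C)² + 3.
(1.960 + 1.645) / 0.5230 = 3.605 / 0.5230 = 6.893.
n = 6.893² + 3 = 47.51 + 3 = 50.5.
Round up.

n = 51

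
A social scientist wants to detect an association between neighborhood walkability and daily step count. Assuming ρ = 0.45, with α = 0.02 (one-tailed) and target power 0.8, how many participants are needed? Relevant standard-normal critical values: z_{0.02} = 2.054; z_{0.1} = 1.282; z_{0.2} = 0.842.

Fisher's z: C = ½·ln((1+r)/(1−r)) = ½·ln(2.6364) = 0.4847.
n = ((z_{α} + z_β)/C)² + 3.
(2.054 + 0.842) / 0.4847 = 2.896 / 0.4847 = 5.975.
n = 5.975² + 3 = 35.70 + 3 = 38.7.
Round up.

n = 39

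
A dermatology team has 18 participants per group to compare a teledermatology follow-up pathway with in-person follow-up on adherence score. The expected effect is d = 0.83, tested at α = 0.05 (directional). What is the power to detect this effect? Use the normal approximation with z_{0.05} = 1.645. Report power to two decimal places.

For two equal groups, power = Φ(d·√(n/2) − z_{α}).
d·√(n/2) = 0.83 × √(18/2) = 0.83 × 3.000 = 2.490.
z_β = 2.490 − 1.645 = 0.845.
Power = Φ(0.845) = 0.801.

power ≈ 0.80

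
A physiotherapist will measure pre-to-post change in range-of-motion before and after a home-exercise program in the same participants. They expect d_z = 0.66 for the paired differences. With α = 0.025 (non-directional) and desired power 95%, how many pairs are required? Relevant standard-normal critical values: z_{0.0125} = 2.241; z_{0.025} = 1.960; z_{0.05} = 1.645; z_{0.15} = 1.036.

n = 35 pairs

For a paired (one-sample on differences) test: n = ((z_{α/2} + z_β) / d)².
z_{α/2} + z_β = 2.241 + 1.645 = 3.886.
n = (3.886 / 0.66)² = 5.888² = 34.67.
Round up.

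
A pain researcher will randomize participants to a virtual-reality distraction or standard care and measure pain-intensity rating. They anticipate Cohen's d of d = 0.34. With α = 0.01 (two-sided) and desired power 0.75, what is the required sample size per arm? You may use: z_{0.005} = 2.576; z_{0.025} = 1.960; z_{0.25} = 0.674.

For two independent groups with equal n: n = 2·((z_{α/2} + z_β) / d)².
z_{α/2} + z_β = 2.576 + 0.674 = 3.250.
n = 2 × (3.250 / 0.34)² = 2 × 9.559² = 2 × 91.37 = 182.7.
Round up to the next whole participant.

n = 183 per group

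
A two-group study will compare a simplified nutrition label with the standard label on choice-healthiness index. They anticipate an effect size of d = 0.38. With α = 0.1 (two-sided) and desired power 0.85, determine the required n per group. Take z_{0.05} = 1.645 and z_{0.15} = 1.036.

n = 100 per group

For two independent groups with equal n: n = 2·((z_{α/2} + z_β) / d)².
z_{α/2} + z_β = 1.645 + 1.036 = 2.681.
n = 2 × (2.681 / 0.38)² = 2 × 7.055² = 2 × 49.78 = 99.6.
Round up to the next whole participant.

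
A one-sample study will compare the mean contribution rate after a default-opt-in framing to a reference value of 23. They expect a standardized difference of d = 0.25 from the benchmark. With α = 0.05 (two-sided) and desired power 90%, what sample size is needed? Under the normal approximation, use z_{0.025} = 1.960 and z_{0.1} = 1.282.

For a one-sample test: n = ((z_{α/2} + z_β) / d)².
z_{α/2} + z_β = 1.960 + 1.282 = 3.242.
n = (3.242 / 0.25)² = 12.968² = 168.17.
Round up.

n = 169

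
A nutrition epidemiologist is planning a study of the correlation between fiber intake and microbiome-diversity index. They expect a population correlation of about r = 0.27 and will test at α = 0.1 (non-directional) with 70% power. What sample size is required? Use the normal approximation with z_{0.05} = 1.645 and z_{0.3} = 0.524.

Fisher's z: C = ½·ln((1+r)/(1−r)) = ½·ln(1.7397) = 0.2769.
n = ((z_{α/2} + z_β)/C)² + 3.
(1.645 + 0.524) / 0.2769 = 2.169 / 0.2769 = 7.833.
n = 7.833² + 3 = 61.36 + 3 = 64.4.
Round up.

n = 65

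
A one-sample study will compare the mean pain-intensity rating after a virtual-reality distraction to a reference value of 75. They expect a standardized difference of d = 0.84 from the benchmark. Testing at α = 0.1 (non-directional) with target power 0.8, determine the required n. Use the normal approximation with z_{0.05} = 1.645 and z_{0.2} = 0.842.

For a one-sample test: n = ((z_{α/2} + z_β) / d)².
z_{α/2} + z_β = 1.645 + 0.842 = 2.487.
n = (2.487 / 0.84)² = 2.961² = 8.77.
Round up.

n = 9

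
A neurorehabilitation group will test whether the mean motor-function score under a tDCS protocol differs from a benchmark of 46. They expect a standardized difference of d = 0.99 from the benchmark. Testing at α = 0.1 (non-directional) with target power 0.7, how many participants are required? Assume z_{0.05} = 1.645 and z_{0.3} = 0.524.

For a one-sample test: n = ((z_{α/2} + z_β) / d)².
z_{α/2} + z_β = 1.645 + 0.524 = 2.169.
n = (2.169 / 0.99)² = 2.191² = 4.80.
Round up.

n = 5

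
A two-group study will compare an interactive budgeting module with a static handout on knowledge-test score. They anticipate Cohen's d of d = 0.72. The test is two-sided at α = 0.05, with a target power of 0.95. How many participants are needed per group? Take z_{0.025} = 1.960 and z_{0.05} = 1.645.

n = 51 per group

For two independent groups with equal n: n = 2·((z_{α/2} + z_β) / d)².
z_{α/2} + z_β = 1.960 + 1.645 = 3.605.
n = 2 × (3.605 / 0.72)² = 2 × 5.007² = 2 × 25.07 = 50.1.
Round up to the next whole participant.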